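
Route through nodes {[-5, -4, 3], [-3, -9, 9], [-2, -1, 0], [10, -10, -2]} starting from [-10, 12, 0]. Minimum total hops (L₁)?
68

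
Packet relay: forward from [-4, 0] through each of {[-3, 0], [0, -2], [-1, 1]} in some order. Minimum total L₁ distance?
8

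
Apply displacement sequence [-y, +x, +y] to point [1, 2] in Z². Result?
(2, 2)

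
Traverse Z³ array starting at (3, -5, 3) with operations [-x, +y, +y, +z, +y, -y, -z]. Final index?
(2, -3, 3)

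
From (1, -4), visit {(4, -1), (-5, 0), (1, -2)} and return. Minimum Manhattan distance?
26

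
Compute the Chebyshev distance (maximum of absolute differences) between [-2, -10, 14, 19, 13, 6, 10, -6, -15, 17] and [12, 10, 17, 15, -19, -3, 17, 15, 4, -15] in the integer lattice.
32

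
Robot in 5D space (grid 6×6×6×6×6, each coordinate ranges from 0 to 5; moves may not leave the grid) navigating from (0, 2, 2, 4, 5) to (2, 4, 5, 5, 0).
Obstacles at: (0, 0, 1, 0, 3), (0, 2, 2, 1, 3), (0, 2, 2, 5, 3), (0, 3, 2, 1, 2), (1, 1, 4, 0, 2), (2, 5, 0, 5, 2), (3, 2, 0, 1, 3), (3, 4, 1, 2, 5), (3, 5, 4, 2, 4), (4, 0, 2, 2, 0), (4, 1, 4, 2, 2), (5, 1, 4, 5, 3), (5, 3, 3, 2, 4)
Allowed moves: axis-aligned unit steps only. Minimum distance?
13
(one shortest path: (0, 2, 2, 4, 5) → (1, 2, 2, 4, 5) → (2, 2, 2, 4, 5) → (2, 3, 2, 4, 5) → (2, 4, 2, 4, 5) → (2, 4, 3, 4, 5) → (2, 4, 4, 4, 5) → (2, 4, 5, 4, 5) → (2, 4, 5, 5, 5) → (2, 4, 5, 5, 4) → (2, 4, 5, 5, 3) → (2, 4, 5, 5, 2) → (2, 4, 5, 5, 1) → (2, 4, 5, 5, 0))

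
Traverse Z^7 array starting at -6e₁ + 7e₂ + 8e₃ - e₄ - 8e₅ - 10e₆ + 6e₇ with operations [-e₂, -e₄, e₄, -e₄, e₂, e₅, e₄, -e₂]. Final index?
(-6, 6, 8, -1, -7, -10, 6)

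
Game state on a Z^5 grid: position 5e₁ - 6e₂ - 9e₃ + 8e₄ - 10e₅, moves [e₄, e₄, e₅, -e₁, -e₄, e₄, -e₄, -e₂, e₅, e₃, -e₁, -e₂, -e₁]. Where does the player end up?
(2, -8, -8, 9, -8)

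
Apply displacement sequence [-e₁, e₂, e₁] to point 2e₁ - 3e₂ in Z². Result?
(2, -2)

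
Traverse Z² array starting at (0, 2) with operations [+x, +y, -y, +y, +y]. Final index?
(1, 4)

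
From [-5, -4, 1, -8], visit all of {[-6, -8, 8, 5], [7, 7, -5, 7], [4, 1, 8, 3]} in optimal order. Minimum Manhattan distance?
72
(one optimal route: (-5, -4, 1, -8) → (-6, -8, 8, 5) → (4, 1, 8, 3) → (7, 7, -5, 7))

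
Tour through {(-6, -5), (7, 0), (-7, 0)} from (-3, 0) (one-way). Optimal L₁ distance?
28
(one optimal route: (-3, 0) → (-6, -5) → (-7, 0) → (7, 0))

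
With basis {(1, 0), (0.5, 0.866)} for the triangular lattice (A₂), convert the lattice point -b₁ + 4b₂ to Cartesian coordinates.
(1, 3.464)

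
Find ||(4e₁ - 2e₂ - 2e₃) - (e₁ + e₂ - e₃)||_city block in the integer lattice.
7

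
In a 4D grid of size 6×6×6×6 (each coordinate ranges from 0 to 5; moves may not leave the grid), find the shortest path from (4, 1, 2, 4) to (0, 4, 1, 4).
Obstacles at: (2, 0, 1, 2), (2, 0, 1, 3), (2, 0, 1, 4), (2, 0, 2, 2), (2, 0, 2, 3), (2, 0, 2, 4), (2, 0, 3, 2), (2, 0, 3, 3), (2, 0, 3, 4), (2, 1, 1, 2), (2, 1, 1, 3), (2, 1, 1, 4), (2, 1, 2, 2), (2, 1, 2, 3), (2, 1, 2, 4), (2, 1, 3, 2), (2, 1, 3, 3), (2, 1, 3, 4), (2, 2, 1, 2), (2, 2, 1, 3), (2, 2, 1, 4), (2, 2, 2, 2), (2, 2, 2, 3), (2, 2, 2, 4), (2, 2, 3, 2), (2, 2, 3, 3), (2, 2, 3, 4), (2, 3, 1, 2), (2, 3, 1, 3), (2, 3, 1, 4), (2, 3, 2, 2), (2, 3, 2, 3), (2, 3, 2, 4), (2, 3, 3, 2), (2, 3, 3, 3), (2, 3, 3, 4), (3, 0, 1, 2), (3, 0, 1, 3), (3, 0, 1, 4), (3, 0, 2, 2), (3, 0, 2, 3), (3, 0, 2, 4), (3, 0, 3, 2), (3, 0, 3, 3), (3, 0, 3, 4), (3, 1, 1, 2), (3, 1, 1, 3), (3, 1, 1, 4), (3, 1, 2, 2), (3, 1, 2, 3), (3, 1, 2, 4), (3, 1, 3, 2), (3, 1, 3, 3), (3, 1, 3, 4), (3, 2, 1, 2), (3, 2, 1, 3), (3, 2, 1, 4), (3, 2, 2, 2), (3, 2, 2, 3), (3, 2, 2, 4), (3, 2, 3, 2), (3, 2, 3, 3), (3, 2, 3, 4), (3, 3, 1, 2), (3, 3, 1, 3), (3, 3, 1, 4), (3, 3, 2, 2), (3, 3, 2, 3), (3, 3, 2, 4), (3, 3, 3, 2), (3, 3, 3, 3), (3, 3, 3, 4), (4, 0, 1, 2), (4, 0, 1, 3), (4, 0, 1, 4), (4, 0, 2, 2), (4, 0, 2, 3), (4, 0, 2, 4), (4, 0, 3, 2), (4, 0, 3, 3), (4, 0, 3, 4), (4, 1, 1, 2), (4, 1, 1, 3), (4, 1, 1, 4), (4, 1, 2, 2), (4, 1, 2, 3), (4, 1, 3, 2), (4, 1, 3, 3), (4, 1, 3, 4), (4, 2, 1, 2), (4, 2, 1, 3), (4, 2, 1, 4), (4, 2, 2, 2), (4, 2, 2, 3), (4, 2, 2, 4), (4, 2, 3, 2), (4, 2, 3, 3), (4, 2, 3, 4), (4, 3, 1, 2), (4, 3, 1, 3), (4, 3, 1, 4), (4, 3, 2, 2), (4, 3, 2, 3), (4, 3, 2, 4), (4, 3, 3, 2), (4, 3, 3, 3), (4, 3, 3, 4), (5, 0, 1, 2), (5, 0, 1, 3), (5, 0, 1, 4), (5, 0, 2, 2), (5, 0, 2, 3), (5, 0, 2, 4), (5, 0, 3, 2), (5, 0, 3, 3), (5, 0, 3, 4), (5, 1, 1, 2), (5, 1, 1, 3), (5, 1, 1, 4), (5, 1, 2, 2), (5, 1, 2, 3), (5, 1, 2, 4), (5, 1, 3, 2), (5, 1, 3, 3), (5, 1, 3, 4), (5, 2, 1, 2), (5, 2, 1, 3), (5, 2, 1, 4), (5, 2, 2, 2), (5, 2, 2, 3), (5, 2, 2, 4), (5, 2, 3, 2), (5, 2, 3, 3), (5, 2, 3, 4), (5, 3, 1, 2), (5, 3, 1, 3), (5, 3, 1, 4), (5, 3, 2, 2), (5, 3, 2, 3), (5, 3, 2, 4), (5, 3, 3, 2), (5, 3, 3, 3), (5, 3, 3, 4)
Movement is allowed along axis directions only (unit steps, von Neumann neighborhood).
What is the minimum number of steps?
10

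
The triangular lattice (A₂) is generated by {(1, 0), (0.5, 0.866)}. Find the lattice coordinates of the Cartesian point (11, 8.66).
6b₁ + 10b₂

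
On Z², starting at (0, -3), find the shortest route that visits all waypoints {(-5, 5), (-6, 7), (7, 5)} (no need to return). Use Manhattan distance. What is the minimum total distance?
30
(one optimal route: (0, -3) → (7, 5) → (-5, 5) → (-6, 7))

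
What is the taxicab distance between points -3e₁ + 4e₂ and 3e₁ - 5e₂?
15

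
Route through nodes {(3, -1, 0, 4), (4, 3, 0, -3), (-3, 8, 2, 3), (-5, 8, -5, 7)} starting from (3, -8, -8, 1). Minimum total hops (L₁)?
63
(one optimal route: (3, -8, -8, 1) → (3, -1, 0, 4) → (4, 3, 0, -3) → (-3, 8, 2, 3) → (-5, 8, -5, 7))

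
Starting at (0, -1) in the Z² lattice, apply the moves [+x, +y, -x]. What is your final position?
(0, 0)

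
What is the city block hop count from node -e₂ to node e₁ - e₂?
1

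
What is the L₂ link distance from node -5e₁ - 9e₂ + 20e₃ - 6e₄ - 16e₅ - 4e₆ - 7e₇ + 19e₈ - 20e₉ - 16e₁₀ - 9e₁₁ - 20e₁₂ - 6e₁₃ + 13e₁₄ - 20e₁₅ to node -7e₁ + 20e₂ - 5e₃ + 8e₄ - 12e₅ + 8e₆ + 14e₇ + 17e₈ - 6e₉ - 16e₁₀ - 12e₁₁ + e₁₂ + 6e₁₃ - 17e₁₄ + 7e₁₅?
68.4836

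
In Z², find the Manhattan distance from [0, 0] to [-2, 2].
4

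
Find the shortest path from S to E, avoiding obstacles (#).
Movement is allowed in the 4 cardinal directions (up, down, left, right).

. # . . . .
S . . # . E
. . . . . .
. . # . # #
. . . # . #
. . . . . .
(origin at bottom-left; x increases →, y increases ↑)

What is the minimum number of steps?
7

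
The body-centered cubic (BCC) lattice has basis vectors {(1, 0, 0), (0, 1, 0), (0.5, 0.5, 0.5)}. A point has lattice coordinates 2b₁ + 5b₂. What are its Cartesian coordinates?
(2, 5, 0)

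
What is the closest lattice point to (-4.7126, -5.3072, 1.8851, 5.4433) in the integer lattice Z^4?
(-5, -5, 2, 5)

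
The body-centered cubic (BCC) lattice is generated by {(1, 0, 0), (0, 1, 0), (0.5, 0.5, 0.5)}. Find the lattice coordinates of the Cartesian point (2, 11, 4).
-2b₁ + 7b₂ + 8b₃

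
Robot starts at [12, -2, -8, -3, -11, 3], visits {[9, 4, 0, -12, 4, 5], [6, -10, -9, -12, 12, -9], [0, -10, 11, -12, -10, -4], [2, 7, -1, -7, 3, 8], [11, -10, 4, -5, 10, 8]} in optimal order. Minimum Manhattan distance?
200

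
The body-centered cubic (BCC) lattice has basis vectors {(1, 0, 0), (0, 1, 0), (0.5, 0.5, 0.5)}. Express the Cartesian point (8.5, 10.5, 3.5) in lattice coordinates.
5b₁ + 7b₂ + 7b₃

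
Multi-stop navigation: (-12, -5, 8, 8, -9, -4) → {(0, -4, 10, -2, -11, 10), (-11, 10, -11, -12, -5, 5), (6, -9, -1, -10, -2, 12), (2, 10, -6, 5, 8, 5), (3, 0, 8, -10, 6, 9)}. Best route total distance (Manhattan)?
208
(one optimal route: (-12, -5, 8, 8, -9, -4) → (0, -4, 10, -2, -11, 10) → (6, -9, -1, -10, -2, 12) → (3, 0, 8, -10, 6, 9) → (2, 10, -6, 5, 8, 5) → (-11, 10, -11, -12, -5, 5))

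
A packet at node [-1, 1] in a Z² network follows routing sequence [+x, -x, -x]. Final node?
(-2, 1)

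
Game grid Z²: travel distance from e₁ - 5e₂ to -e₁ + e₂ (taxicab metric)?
8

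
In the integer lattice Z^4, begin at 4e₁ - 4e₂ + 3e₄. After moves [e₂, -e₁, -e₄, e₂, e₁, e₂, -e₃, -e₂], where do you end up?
(4, -2, -1, 2)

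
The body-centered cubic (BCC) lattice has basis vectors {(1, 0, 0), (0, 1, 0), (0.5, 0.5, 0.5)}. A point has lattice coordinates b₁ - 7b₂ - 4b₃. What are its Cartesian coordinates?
(-1, -9, -2)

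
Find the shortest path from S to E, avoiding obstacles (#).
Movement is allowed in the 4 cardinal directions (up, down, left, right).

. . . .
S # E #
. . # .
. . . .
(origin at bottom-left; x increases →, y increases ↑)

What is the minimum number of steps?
4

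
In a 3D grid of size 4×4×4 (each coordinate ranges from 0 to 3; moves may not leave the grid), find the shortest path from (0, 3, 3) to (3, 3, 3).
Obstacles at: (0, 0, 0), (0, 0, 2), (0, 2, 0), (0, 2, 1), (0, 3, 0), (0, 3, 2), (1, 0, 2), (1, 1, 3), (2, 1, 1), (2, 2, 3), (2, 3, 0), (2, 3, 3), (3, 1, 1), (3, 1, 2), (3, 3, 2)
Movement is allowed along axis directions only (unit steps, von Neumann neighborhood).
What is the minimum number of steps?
7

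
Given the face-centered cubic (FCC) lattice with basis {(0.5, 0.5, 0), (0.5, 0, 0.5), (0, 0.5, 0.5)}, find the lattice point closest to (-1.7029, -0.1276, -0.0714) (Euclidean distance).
(-2, 0, 0)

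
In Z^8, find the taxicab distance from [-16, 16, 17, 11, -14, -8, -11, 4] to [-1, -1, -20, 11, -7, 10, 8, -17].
134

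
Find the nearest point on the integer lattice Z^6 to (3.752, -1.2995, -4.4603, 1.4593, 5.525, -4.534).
(4, -1, -4, 1, 6, -5)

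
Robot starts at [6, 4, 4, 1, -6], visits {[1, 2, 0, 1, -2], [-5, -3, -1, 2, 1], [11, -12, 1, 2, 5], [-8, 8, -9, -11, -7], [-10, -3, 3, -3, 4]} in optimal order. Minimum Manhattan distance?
140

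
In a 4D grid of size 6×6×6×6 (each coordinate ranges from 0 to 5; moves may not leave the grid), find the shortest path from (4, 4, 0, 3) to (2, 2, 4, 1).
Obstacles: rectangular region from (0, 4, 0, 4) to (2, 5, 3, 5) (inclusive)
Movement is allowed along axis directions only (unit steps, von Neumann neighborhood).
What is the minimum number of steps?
10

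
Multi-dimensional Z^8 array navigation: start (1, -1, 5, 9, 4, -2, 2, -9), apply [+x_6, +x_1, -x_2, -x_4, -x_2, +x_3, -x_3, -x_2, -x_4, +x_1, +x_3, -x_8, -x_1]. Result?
(2, -4, 6, 7, 4, -1, 2, -10)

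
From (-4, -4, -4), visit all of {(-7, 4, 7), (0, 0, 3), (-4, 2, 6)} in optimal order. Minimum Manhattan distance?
30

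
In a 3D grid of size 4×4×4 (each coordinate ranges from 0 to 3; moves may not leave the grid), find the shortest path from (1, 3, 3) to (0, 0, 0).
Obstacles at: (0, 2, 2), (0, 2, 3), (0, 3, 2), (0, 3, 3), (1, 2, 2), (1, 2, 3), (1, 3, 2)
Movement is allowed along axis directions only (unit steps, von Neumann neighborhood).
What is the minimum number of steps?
9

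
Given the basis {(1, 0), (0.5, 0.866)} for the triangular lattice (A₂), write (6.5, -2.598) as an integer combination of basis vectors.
8b₁ - 3b₂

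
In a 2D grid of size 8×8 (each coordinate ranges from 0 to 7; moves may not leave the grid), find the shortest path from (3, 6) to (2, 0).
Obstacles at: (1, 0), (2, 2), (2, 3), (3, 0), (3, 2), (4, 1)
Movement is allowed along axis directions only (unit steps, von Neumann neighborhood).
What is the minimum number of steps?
9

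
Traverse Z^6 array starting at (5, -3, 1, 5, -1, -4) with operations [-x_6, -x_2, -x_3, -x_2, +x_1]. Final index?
(6, -5, 0, 5, -1, -5)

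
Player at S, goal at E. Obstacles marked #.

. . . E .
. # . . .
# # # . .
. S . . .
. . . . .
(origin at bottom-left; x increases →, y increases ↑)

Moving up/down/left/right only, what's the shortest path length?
5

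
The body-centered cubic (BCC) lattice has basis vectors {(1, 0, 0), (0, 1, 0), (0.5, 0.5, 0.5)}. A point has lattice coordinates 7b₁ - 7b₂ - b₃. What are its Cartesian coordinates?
(6.5, -7.5, -0.5)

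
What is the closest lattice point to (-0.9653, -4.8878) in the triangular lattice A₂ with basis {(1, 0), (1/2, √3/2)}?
(-1, -5.196)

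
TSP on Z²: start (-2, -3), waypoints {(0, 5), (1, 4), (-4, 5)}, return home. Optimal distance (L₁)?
26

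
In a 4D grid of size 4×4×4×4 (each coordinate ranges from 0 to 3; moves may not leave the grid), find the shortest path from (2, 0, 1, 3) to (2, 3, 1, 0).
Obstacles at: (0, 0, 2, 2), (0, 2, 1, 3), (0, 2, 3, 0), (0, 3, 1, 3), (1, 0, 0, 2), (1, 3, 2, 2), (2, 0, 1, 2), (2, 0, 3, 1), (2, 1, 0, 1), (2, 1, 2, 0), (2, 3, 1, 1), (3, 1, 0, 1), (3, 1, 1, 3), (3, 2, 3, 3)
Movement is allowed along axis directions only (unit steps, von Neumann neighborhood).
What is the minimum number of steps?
6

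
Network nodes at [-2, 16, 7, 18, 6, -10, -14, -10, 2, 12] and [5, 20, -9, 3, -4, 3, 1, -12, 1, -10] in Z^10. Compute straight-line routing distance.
39.1024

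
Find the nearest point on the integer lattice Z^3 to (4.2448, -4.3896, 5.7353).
(4, -4, 6)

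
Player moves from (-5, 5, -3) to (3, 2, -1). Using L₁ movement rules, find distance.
13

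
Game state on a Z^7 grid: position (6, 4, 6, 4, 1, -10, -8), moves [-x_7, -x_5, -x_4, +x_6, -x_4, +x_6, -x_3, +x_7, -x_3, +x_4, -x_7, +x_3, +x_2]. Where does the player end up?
(6, 5, 5, 3, 0, -8, -9)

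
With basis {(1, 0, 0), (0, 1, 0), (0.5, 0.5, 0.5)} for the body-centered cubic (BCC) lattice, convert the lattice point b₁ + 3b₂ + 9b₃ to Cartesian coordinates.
(5.5, 7.5, 4.5)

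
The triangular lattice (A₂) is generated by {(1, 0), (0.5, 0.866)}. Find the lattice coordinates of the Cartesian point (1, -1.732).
2b₁ - 2b₂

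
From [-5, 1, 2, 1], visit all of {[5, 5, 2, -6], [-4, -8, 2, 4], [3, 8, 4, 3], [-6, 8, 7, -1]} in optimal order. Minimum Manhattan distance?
73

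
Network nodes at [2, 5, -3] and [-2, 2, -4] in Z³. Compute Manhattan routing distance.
8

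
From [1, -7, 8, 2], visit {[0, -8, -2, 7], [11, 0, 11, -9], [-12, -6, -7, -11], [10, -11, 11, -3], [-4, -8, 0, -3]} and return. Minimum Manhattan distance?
146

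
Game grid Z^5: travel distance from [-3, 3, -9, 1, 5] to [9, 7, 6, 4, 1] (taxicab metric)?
38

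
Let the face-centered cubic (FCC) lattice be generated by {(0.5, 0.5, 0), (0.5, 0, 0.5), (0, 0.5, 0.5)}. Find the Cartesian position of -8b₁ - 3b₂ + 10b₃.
(-5.5, 1, 3.5)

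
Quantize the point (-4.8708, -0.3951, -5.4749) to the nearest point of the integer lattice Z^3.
(-5, 0, -5)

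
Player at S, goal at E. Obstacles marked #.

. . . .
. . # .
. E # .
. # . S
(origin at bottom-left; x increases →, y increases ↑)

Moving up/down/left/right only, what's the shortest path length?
7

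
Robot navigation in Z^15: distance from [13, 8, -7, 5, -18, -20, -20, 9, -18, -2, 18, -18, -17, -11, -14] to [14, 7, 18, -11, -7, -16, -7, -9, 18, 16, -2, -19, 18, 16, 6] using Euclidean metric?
76.7333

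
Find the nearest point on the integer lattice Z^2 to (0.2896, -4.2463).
(0, -4)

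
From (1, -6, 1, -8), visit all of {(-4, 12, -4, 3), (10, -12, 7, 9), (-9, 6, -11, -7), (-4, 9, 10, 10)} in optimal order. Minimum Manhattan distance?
126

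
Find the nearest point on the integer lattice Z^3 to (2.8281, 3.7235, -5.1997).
(3, 4, -5)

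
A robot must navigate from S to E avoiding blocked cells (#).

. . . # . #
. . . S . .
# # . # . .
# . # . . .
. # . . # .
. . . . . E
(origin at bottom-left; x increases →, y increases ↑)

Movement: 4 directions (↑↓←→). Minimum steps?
6
(one shortest path: (3, 4) → (4, 4) → (5, 4) → (5, 3) → (5, 2) → (5, 1) → (5, 0))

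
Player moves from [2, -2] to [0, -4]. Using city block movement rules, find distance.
4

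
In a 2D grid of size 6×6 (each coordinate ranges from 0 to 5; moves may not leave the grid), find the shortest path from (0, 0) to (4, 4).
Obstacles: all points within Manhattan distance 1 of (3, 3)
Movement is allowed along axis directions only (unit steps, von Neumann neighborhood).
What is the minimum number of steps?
10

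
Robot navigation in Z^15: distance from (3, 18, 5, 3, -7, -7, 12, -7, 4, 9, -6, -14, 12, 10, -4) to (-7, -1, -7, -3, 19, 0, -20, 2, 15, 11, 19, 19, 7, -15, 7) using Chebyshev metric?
33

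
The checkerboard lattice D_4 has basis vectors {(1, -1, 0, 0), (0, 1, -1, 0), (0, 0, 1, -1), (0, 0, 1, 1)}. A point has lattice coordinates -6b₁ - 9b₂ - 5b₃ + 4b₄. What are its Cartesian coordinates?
(-6, -3, 8, 9)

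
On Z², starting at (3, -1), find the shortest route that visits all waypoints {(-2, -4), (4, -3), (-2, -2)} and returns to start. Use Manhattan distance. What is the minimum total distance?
18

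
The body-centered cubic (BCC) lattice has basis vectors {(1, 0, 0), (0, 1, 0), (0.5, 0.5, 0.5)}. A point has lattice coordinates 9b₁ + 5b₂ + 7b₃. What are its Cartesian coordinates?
(12.5, 8.5, 3.5)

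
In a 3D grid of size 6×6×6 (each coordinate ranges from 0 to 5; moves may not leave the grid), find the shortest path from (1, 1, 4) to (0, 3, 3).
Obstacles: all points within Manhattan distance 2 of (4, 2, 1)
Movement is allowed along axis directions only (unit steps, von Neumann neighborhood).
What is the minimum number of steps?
4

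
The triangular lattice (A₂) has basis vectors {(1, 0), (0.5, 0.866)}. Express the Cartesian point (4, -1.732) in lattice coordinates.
5b₁ - 2b₂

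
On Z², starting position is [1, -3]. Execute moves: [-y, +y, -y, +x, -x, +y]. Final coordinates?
(1, -3)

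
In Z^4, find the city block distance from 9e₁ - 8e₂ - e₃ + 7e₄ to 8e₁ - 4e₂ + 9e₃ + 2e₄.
20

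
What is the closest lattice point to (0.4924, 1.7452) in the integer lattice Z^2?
(0, 2)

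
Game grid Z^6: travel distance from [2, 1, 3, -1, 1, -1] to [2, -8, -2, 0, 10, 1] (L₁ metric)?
26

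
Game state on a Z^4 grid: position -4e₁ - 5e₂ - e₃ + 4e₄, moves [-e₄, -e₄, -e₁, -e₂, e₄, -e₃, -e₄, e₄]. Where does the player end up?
(-5, -6, -2, 3)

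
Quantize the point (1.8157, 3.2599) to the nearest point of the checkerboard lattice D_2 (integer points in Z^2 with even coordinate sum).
(2, 4)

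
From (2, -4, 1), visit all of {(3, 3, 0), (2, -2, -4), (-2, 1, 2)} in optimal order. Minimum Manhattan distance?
26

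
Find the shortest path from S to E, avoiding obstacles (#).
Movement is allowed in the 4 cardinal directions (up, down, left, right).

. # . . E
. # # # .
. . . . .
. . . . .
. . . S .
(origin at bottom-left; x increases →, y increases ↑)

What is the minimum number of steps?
5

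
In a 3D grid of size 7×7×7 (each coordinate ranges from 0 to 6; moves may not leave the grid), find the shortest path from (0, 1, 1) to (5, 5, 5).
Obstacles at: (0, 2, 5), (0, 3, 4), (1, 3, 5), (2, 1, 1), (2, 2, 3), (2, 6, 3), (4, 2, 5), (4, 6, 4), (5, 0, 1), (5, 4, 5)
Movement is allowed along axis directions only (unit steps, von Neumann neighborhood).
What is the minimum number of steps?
13
(one shortest path: (0, 1, 1) → (1, 1, 1) → (1, 2, 1) → (2, 2, 1) → (3, 2, 1) → (4, 2, 1) → (5, 2, 1) → (5, 3, 1) → (5, 4, 1) → (5, 5, 1) → (5, 5, 2) → (5, 5, 3) → (5, 5, 4) → (5, 5, 5))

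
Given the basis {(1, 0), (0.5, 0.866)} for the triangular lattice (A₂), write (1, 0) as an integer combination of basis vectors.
b₁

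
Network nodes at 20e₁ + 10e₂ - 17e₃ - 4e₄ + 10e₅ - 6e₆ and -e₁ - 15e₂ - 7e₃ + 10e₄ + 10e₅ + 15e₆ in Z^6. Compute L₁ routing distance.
91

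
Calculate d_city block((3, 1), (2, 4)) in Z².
4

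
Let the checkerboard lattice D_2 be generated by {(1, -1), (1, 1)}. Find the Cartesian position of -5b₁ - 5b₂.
(-10, 0)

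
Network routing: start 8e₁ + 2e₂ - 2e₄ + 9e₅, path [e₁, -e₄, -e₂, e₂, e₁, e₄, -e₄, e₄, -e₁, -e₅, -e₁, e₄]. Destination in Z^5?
(8, 2, 0, -1, 8)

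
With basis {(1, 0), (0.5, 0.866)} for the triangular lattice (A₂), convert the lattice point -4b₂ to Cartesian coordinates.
(-2, -3.464)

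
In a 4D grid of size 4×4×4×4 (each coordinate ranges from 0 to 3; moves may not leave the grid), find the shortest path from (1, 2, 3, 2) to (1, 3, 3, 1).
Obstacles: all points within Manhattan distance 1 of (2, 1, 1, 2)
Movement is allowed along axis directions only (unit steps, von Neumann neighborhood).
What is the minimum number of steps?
2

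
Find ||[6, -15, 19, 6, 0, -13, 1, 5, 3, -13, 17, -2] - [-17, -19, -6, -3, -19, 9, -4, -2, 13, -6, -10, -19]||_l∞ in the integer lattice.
27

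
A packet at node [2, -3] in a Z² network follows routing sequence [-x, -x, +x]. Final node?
(1, -3)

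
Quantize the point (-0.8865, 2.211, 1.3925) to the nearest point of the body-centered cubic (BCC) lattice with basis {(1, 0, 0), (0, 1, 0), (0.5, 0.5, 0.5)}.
(-1, 2, 1)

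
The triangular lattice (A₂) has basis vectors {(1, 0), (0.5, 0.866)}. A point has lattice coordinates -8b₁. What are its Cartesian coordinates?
(-8, 0)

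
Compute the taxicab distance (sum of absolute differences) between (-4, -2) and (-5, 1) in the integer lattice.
4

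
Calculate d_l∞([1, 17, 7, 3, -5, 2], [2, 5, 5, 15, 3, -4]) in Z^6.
12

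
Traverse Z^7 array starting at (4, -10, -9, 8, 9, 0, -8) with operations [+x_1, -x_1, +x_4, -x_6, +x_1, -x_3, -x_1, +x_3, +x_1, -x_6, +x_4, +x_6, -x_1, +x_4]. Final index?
(4, -10, -9, 11, 9, -1, -8)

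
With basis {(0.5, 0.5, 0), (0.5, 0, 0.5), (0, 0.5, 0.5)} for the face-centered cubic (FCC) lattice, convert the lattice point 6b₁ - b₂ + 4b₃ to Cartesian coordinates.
(2.5, 5, 1.5)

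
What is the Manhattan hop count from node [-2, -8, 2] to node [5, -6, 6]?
13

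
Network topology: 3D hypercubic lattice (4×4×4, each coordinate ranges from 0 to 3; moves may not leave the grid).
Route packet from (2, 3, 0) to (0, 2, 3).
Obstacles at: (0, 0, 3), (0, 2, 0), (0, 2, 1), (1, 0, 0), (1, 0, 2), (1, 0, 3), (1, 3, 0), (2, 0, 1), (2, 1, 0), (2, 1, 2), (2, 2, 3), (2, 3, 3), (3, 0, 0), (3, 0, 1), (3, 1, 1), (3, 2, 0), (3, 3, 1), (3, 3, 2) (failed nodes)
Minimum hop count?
6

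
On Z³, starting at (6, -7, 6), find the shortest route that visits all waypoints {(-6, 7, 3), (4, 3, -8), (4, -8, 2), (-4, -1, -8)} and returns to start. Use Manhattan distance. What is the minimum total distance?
90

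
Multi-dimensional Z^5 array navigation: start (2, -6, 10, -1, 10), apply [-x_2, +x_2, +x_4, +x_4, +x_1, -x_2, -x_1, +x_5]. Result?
(2, -7, 10, 1, 11)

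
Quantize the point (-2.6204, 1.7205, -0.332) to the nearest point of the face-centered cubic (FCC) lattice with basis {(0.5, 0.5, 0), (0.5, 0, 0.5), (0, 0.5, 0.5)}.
(-2.5, 2, -0.5)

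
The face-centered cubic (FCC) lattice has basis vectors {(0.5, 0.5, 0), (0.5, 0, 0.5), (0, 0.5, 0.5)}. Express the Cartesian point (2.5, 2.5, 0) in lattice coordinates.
5b₁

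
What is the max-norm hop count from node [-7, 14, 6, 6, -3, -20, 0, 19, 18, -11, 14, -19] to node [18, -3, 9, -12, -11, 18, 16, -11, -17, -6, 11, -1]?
38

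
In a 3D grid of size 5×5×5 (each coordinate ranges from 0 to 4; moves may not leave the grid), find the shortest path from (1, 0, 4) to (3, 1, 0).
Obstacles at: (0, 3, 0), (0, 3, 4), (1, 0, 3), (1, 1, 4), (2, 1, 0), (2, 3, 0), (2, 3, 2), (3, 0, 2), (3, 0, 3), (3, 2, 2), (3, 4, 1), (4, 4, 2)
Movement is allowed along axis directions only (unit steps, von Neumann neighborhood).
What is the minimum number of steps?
7
(one shortest path: (1, 0, 4) → (2, 0, 4) → (3, 0, 4) → (3, 1, 4) → (3, 1, 3) → (3, 1, 2) → (3, 1, 1) → (3, 1, 0))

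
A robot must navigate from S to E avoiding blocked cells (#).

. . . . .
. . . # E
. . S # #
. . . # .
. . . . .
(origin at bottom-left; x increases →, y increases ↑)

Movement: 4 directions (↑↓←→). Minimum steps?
5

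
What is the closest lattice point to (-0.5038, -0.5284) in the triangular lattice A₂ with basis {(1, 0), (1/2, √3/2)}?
(-0.5, -0.866)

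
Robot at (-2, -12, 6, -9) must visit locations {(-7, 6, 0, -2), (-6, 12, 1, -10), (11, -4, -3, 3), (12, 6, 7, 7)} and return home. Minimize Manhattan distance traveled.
152
(one optimal route: (-2, -12, 6, -9) → (-6, 12, 1, -10) → (-7, 6, 0, -2) → (12, 6, 7, 7) → (11, -4, -3, 3) → (-2, -12, 6, -9))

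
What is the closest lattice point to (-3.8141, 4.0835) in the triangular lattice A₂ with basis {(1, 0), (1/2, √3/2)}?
(-3.5, 4.33)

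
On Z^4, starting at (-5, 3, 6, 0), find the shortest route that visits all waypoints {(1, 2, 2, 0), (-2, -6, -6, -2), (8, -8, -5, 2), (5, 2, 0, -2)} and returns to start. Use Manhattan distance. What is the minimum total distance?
84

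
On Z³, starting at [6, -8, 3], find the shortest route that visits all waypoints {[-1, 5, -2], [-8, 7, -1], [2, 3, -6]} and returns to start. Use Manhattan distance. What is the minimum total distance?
76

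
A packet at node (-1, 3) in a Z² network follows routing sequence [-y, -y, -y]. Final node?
(-1, 0)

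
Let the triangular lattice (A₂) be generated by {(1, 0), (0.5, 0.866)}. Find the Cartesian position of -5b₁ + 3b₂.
(-3.5, 2.598)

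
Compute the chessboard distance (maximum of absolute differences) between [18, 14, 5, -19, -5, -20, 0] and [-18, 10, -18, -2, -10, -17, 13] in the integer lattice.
36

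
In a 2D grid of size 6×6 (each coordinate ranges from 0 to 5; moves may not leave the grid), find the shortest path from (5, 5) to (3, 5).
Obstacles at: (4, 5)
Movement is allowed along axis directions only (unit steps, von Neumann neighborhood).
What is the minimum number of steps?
4
(one shortest path: (5, 5) → (5, 4) → (4, 4) → (3, 4) → (3, 5))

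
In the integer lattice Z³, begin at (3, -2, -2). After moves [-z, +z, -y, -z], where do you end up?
(3, -3, -3)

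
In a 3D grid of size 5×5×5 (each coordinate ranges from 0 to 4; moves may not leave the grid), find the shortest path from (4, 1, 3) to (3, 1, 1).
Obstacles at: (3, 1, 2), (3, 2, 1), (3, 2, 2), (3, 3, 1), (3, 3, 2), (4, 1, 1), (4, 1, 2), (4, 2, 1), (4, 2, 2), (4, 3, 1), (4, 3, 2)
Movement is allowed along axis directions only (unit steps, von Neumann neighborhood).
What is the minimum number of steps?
5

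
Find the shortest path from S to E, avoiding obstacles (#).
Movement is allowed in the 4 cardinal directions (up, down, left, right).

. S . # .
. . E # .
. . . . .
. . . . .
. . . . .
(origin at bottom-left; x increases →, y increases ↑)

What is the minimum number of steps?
2
(one shortest path: (1, 4) → (2, 4) → (2, 3))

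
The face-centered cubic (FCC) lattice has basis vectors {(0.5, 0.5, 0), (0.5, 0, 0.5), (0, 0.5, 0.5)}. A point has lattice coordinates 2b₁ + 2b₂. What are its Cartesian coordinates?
(2, 1, 1)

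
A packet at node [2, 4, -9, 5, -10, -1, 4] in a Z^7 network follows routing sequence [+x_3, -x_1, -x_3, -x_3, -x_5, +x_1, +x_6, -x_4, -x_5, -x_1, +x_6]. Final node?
(1, 4, -10, 4, -12, 1, 4)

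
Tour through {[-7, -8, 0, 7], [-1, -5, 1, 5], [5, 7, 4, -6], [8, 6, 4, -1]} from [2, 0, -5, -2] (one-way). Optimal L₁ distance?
73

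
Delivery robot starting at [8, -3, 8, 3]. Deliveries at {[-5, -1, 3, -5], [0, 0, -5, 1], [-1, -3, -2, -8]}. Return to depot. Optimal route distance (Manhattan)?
84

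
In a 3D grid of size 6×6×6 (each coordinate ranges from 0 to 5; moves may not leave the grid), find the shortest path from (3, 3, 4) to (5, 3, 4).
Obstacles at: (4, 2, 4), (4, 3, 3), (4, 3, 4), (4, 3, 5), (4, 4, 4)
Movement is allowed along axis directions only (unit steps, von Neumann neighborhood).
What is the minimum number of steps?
6
(one shortest path: (3, 3, 4) → (3, 2, 4) → (3, 1, 4) → (4, 1, 4) → (5, 1, 4) → (5, 2, 4) → (5, 3, 4))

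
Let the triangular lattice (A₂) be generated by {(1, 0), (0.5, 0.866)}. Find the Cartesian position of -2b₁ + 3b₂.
(-0.5, 2.598)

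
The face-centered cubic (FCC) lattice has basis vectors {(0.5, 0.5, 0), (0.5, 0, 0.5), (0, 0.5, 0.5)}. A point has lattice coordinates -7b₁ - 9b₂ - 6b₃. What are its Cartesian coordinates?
(-8, -6.5, -7.5)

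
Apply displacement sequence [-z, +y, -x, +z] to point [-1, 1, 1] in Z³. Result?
(-2, 2, 1)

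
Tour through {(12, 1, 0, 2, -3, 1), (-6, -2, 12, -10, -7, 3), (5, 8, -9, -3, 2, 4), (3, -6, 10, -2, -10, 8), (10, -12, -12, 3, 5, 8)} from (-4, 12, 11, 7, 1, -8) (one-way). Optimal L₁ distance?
205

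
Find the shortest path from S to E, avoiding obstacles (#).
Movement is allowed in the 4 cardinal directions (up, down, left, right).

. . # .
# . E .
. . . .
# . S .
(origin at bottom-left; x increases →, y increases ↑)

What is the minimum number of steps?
2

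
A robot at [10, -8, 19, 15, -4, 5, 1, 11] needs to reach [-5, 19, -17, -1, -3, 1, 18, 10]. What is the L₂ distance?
53.0377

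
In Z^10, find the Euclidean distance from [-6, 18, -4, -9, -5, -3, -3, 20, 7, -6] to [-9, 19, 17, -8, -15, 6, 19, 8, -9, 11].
42.4971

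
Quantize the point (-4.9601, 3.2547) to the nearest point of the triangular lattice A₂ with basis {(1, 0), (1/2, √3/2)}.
(-5, 3.464)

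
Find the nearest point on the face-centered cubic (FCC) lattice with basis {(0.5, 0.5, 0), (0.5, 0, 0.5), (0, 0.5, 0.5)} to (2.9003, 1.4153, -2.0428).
(2.5, 1.5, -2)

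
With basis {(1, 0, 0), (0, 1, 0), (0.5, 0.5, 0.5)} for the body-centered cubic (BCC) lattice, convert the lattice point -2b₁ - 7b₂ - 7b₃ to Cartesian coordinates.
(-5.5, -10.5, -3.5)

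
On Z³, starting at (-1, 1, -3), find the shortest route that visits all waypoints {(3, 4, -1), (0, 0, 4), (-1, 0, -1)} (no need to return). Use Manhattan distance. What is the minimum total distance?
21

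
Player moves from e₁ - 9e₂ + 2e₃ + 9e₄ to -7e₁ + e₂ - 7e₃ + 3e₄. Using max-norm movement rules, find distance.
10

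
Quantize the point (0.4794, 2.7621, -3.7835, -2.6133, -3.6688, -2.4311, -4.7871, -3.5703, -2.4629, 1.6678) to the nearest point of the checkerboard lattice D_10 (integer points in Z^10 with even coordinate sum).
(1, 3, -4, -3, -4, -2, -5, -4, -2, 2)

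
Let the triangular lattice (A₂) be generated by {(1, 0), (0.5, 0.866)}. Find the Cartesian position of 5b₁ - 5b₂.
(2.5, -4.33)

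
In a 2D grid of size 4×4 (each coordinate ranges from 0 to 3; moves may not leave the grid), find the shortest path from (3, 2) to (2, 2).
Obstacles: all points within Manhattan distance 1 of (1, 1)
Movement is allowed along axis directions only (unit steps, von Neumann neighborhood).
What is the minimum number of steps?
1
(one shortest path: (3, 2) → (2, 2))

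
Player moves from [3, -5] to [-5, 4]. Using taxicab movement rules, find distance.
17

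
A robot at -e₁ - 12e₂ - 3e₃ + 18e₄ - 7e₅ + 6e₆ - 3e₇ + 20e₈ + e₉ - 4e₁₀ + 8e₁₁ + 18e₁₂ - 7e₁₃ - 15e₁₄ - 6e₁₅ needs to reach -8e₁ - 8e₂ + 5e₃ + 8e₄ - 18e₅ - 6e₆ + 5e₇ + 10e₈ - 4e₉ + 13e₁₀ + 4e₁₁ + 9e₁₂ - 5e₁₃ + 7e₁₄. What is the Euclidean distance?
39.9124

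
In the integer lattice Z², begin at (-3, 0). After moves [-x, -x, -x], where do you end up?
(-6, 0)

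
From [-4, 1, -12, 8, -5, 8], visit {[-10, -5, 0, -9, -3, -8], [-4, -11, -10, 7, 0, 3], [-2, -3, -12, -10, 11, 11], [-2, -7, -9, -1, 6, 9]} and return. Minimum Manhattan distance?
190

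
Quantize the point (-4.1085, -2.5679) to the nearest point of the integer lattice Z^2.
(-4, -3)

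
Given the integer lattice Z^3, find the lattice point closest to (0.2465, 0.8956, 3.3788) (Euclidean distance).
(0, 1, 3)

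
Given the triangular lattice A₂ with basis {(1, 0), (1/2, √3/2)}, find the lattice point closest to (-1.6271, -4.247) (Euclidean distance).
(-1.5, -4.33)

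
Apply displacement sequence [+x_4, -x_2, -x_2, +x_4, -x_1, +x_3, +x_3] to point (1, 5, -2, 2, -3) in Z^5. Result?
(0, 3, 0, 4, -3)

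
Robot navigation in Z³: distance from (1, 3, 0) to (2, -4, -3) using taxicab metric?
11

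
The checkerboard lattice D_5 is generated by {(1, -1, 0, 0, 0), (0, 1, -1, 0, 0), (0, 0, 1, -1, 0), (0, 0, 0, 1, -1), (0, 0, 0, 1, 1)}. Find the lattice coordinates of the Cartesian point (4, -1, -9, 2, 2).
4b₁ + 3b₂ - 6b₃ - 3b₄ - b₅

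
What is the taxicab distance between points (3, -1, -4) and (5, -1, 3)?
9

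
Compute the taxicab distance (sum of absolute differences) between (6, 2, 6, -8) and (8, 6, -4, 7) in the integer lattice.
31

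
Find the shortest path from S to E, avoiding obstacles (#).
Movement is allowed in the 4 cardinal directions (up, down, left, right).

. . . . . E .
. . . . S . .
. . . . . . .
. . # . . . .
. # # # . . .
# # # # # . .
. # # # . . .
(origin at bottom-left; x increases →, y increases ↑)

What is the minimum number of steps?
2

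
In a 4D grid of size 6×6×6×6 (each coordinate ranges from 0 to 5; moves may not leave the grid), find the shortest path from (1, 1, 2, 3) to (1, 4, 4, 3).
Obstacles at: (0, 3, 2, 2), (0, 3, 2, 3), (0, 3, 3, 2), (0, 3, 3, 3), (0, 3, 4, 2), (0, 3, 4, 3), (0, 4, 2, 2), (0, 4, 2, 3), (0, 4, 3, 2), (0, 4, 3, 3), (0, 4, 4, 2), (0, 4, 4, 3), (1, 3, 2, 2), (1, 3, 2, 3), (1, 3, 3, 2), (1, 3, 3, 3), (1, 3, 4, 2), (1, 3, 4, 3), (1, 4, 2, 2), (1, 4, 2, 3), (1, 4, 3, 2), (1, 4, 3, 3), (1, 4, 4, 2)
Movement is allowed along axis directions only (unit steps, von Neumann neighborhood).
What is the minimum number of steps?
7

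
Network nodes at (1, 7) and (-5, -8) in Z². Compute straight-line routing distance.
16.1555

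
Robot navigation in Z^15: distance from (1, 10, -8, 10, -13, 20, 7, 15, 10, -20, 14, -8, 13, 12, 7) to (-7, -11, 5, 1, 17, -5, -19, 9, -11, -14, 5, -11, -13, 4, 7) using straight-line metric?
65.5668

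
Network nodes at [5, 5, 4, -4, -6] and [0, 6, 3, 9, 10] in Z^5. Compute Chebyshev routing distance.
16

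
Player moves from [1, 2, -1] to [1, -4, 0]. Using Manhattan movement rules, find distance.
7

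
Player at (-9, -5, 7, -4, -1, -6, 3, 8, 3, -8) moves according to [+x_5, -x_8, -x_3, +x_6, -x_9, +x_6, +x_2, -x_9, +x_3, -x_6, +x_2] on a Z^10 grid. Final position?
(-9, -3, 7, -4, 0, -5, 3, 7, 1, -8)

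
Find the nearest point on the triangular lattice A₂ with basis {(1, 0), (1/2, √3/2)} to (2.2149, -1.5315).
(2, -1.732)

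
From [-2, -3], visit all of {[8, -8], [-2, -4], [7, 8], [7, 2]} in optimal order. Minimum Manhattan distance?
32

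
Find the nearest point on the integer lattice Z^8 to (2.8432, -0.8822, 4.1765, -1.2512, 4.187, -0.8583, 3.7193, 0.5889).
(3, -1, 4, -1, 4, -1, 4, 1)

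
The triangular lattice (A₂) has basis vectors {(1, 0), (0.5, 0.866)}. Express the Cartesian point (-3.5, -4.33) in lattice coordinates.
-b₁ - 5b₂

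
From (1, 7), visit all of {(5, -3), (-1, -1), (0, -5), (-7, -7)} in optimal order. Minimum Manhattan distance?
34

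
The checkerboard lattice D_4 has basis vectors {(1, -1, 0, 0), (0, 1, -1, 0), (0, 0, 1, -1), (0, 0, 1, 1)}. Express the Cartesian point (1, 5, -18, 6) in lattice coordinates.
b₁ + 6b₂ - 9b₃ - 3b₄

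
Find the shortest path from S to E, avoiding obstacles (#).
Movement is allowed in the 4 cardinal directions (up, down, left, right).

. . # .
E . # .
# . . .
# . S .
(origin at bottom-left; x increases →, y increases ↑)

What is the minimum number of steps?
4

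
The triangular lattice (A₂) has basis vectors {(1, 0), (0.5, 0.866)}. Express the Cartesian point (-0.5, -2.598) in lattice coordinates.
b₁ - 3b₂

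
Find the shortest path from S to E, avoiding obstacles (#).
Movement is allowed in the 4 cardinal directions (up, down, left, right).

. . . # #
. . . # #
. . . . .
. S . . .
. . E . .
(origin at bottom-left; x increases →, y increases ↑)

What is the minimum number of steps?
2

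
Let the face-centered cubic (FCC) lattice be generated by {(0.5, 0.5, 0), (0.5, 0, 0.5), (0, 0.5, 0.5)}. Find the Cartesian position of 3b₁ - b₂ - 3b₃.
(1, 0, -2)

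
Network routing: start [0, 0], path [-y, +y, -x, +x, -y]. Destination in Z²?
(0, -1)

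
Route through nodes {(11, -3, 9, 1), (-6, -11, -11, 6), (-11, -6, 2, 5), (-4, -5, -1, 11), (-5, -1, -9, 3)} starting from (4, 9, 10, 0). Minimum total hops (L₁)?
111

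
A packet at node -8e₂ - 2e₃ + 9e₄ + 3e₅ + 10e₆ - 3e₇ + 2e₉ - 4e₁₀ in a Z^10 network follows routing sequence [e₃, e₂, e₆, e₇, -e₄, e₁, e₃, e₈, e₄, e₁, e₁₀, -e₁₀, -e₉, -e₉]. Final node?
(2, -7, 0, 9, 3, 11, -2, 1, 0, -4)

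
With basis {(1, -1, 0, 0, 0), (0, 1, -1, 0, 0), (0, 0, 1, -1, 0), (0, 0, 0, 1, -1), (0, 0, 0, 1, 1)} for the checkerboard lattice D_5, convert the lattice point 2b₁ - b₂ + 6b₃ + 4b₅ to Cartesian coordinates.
(2, -3, 7, -2, 4)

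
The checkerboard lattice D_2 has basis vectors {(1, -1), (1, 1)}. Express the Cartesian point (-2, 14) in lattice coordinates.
-8b₁ + 6b₂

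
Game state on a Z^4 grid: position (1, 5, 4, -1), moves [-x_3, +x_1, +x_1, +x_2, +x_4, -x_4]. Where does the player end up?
(3, 6, 3, -1)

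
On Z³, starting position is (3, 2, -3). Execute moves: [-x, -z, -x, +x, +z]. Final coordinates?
(2, 2, -3)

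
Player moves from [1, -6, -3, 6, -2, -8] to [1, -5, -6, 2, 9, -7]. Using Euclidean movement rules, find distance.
12.1655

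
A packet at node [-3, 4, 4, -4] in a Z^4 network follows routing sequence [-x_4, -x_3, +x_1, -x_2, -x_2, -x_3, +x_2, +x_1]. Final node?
(-1, 3, 2, -5)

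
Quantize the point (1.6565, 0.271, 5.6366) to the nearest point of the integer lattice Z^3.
(2, 0, 6)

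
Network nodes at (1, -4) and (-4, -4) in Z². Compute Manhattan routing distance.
5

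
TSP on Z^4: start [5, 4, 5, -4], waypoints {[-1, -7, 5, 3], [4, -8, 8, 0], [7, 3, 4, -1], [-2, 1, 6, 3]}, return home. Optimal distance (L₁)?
66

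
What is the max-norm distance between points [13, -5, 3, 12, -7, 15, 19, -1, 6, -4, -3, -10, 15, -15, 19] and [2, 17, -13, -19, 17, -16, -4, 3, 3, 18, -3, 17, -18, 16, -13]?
33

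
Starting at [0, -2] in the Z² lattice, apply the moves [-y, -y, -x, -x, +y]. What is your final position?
(-2, -3)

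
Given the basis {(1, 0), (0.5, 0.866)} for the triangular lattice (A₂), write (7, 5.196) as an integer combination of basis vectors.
4b₁ + 6b₂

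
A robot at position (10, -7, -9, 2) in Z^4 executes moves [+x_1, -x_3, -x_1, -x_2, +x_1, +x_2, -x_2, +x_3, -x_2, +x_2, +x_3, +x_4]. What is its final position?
(11, -8, -8, 3)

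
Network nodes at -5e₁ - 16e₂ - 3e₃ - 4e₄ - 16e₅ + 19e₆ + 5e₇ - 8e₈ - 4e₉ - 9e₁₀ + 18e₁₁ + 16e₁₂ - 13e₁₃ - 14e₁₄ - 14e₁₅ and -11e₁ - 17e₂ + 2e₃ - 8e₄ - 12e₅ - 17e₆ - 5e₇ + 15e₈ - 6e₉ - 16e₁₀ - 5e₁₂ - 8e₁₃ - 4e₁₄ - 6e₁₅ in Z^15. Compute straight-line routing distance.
55.0091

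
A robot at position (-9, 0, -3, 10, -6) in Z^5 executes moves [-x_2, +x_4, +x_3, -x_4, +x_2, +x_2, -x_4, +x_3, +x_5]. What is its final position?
(-9, 1, -1, 9, -5)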